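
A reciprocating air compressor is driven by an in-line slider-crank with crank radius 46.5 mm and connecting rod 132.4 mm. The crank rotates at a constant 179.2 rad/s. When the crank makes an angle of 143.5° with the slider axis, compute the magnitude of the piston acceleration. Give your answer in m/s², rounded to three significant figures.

ω = 179.2 rad/s
x(θ) = r cosθ + √(L² − r² sin²θ); with ω constant, a = ω²·d²x/dθ².
d²x/dθ² = −r cosθ − r²(cos2θ)/√u − r⁴ sin²2θ/(4u^{3/2}),  u = L² − r² sin²θ = 0.0167647 m².
Substituting r = 0.0465 m, L = 0.1324 m, θ = 143.5°: d²x/dθ² = +0.032004 m.
a = ω²·d²x/dθ² = (179.2)²·(+0.032004) = +1027.7 m/s²;  |a| = 1027.7 m/s².

1030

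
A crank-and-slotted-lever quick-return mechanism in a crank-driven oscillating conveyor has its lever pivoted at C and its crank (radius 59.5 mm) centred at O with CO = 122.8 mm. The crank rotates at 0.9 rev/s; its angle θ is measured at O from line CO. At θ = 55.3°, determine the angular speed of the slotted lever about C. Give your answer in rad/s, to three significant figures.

1.62

ω = 5.655 rad/s (from 0.9 rev/s).
Crank pin A relative to C: A = (d + r cosθ, r sinθ); lever angle φ = atan2(r sinθ, d + r cosθ).
Differentiating tanφ: φ̇ = rω(d cosθ + r)/(d² + r² + 2dr cosθ).
d² + r² + 2dr cosθ = |CA|² = 0.0269391 m²;  d cosθ + r = +0.12941 m.
|ω_lever| = |0.0595·5.655·+0.12941| / 0.0269391 = 1.6163 rad/s.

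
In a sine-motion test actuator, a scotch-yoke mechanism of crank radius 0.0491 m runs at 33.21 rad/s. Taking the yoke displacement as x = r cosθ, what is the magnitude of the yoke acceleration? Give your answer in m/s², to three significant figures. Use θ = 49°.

ω = 33.21 rad/s
x = r cosθ ⇒ ẍ = −rω² cosθ (ω constant).
|a| = rω²|cosθ| = 0.0491·(33.21)²·|cos 49°| = 35.527 m/s².

35.5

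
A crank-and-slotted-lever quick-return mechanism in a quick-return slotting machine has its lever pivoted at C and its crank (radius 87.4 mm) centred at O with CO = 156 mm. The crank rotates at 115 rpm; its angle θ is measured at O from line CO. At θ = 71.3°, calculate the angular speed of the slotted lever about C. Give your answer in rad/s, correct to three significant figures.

3.55

ω = 12.04 rad/s (from 115 rpm).
Crank pin A relative to C: A = (d + r cosθ, r sinθ); lever angle φ = atan2(r sinθ, d + r cosθ).
Differentiating tanφ: φ̇ = rω(d cosθ + r)/(d² + r² + 2dr cosθ).
d² + r² + 2dr cosθ = |CA|² = 0.0407175 m²;  d cosθ + r = +0.13742 m.
|ω_lever| = |0.0874·12.04·+0.13742| / 0.0407175 = 3.5522 rad/s.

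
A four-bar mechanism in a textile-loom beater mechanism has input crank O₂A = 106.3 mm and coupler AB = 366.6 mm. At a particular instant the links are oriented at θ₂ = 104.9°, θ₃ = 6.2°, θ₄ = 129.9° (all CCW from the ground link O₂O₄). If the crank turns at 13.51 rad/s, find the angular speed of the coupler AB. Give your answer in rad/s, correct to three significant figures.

1.99

ω₂ = 13.51 rad/s
Differentiating the loop-closure r₂e^{iθ₂}+r₃e^{iθ₃}=r₁+r₄e^{iθ₄} gives r₂ω₂e^{iθ₂}+r₃ω₃e^{iθ₃}=r₄ω₄e^{iθ₄}.
Eliminating the other unknown: ω₃ = r₂ω₂ sin(θ₄−θ₂) / [r₃ sin(θ₃−θ₄)].
Numerator sine = +0.42262; denominator sine = -0.83195.
Result = 0.1063·13.51·(+0.42262) / (0.3666·(-0.83195)) = -1.99 rad/s; magnitude 1.99 rad/s.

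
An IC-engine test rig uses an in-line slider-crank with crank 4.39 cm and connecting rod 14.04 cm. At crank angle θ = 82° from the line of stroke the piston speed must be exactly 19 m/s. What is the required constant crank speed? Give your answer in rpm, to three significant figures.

3990

For an in-line slider-crank, |v_piston| = rω|sinθ|·[1 + r cosθ/√(L² − r² sin²θ)].
With r = 0.0439 m, L = 0.1404 m, θ = 82°: the bracketed kinematic factor |dx/dθ| = 0.045462 m.
ω = v/|dx/dθ| = 19/0.045462 = 417.93 rad/s.
N = 60ω/(2π) = 3990.9 rpm.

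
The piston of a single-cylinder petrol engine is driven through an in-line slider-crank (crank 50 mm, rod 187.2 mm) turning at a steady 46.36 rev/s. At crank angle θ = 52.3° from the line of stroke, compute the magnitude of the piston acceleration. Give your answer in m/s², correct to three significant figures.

ω = 2π·46.4 = 291.3 rad/s
x(θ) = r cosθ + √(L² − r² sin²θ); with ω constant, a = ω²·d²x/dθ².
d²x/dθ² = −r cosθ − r²(cos2θ)/√u − r⁴ sin²2θ/(4u^{3/2}),  u = L² − r² sin²θ = 0.0334788 m².
Substituting r = 0.05 m, L = 0.1872 m, θ = 52.3°: d²x/dθ² = -0.027371 m.
a = ω²·d²x/dθ² = (291.3)²·(-0.027371) = -2322.4 m/s²;  |a| = 2322.4 m/s².

2320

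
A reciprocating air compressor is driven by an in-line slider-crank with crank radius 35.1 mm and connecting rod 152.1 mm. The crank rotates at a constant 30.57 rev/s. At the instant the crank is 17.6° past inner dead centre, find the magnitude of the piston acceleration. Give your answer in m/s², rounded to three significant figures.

ω = 2π·30.6 = 192.1 rad/s
x(θ) = r cosθ + √(L² − r² sin²θ); with ω constant, a = ω²·d²x/dθ².
d²x/dθ² = −r cosθ − r²(cos2θ)/√u − r⁴ sin²2θ/(4u^{3/2}),  u = L² − r² sin²θ = 0.0230218 m².
Substituting r = 0.0351 m, L = 0.1521 m, θ = 17.6°: d²x/dθ² = -0.040128 m.
a = ω²·d²x/dθ² = (192.1)²·(-0.040128) = -1480.5 m/s²;  |a| = 1480.5 m/s².

1480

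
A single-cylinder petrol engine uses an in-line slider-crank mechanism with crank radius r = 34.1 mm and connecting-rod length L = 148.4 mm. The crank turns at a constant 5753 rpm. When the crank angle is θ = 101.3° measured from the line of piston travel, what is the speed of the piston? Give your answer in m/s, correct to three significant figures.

19.2

ω = 2π·5753/60 = 602.5 rad/s
For an in-line slider-crank, x = r cosθ + √(L² − r² sin²θ), so v = −rω sinθ·[1 + r cosθ/√(L² − r² sin²θ)].
With r = 0.0341 m, L = 0.1484 m, θ = 101.3°: √(L² − r² sin²θ) = 0.14458 m.
v = −0.0341·602.5·0.98061·[1 + 0.0341·-0.19595/0.14458] = -19.214 m/s.
|v| = 19.214 m/s.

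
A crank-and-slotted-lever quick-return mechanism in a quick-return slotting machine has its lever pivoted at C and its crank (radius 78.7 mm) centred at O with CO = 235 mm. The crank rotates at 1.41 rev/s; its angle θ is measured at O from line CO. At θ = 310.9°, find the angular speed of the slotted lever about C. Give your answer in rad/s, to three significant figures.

1.89

ω = 8.859 rad/s (from 1.41 rev/s).
Crank pin A relative to C: A = (d + r cosθ, r sinθ); lever angle φ = atan2(r sinθ, d + r cosθ).
Differentiating tanφ: φ̇ = rω(d cosθ + r)/(d² + r² + 2dr cosθ).
d² + r² + 2dr cosθ = |CA|² = 0.0856369 m²;  d cosθ + r = +0.23256 m.
|ω_lever| = |0.0787·8.859·+0.23256| / 0.0856369 = 1.8935 rad/s.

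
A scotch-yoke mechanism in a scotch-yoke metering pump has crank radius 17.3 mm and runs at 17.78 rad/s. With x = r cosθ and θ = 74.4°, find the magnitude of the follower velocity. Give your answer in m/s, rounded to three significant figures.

0.296

ω = 17.78 rad/s
x = r cosθ ⇒ ẋ = −rω sinθ.
|v| = rω|sinθ| = 0.0173·17.78·|sin 74.4°| = 0.29626 m/s.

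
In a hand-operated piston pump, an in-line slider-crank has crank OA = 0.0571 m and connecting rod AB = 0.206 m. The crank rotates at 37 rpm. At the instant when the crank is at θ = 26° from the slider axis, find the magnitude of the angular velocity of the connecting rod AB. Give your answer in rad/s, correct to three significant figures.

0.972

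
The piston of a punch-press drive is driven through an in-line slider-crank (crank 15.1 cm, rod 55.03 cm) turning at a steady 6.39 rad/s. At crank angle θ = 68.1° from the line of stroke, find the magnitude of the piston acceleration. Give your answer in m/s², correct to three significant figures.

ω = 6.39 rad/s
x(θ) = r cosθ + √(L² − r² sin²θ); with ω constant, a = ω²·d²x/dθ².
d²x/dθ² = −r cosθ − r²(cos2θ)/√u − r⁴ sin²2θ/(4u^{3/2}),  u = L² − r² sin²θ = 0.283201 m².
Substituting r = 0.151 m, L = 0.5503 m, θ = 68.1°: d²x/dθ² = -0.02581 m.
a = ω²·d²x/dθ² = (6.39)²·(-0.02581) = -1.0539 m/s²;  |a| = 1.0539 m/s².

1.05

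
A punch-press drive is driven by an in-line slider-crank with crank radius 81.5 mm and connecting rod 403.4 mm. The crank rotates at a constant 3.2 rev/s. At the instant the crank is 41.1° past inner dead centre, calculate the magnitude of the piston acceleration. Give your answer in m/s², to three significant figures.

ω = 2π·3.2 = 20.11 rad/s
x(θ) = r cosθ + √(L² − r² sin²θ); with ω constant, a = ω²·d²x/dθ².
d²x/dθ² = −r cosθ − r²(cos2θ)/√u − r⁴ sin²2θ/(4u^{3/2}),  u = L² − r² sin²θ = 0.159861 m².
Substituting r = 0.0815 m, L = 0.4034 m, θ = 41.1°: d²x/dθ² = -0.063839 m.
a = ω²·d²x/dθ² = (20.11)²·(-0.063839) = -25.808 m/s²;  |a| = 25.808 m/s².

25.8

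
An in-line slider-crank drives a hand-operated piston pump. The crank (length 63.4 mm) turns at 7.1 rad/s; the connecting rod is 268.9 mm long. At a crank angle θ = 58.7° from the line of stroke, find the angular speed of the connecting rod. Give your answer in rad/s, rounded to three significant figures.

ω = 7.1 rad/s
The rod makes angle φ with the slider axis where L sinφ = r sinθ; differentiating, L cosφ·φ̇ = r ω cosθ.
L cosφ = √(L² − r² sin²θ) = 0.26339 m.
|ω_rod| = r ω |cosθ| / √(L² − r² sin²θ) = 0.0634·7.1·0.51952/0.26339 = 0.88788 rad/s.

0.888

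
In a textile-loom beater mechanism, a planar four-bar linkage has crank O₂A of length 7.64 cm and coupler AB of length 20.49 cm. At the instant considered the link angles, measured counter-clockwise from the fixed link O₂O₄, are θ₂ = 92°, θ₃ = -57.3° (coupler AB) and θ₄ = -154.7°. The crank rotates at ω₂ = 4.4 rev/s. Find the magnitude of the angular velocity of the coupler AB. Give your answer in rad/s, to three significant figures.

9.55

ω₂ = 27.65 rad/s (from 4.4 rev/s).
Differentiating the loop-closure r₂e^{iθ₂}+r₃e^{iθ₃}=r₁+r₄e^{iθ₄} gives r₂ω₂e^{iθ₂}+r₃ω₃e^{iθ₃}=r₄ω₄e^{iθ₄}.
Eliminating the other unknown: ω₃ = r₂ω₂ sin(θ₄−θ₂) / [r₃ sin(θ₃−θ₄)].
Numerator sine = +0.91845; denominator sine = +0.99167.
Result = 0.0764·27.65·(+0.91845) / (0.2049·(+0.99167)) = +9.5471 rad/s; magnitude 9.5471 rad/s.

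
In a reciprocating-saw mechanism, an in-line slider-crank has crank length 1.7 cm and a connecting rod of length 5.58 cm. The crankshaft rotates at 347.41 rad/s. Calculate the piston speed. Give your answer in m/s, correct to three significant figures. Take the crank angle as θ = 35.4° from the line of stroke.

4.28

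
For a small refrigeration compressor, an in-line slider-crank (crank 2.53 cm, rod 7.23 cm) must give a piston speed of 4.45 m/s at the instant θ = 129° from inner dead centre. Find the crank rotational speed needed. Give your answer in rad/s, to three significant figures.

For an in-line slider-crank, |v_piston| = rω|sinθ|·[1 + r cosθ/√(L² − r² sin²θ)].
With r = 0.0253 m, L = 0.0723 m, θ = 129°: the bracketed kinematic factor |dx/dθ| = 0.015162 m.
ω = v/|dx/dθ| = 4.45/0.015162 = 293.49 rad/s.

293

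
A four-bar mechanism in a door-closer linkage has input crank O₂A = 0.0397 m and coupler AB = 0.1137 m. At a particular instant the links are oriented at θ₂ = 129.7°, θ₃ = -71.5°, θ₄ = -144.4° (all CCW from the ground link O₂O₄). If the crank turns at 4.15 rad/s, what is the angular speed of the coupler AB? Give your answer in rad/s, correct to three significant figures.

ω₂ = 4.15 rad/s
Differentiating the loop-closure r₂e^{iθ₂}+r₃e^{iθ₃}=r₁+r₄e^{iθ₄} gives r₂ω₂e^{iθ₂}+r₃ω₃e^{iθ₃}=r₄ω₄e^{iθ₄}.
Eliminating the other unknown: ω₃ = r₂ω₂ sin(θ₄−θ₂) / [r₃ sin(θ₃−θ₄)].
Numerator sine = +0.99744; denominator sine = +0.95579.
Result = 0.0397·4.15·(+0.99744) / (0.1137·(+0.95579)) = +1.5122 rad/s; magnitude 1.5122 rad/s.

1.51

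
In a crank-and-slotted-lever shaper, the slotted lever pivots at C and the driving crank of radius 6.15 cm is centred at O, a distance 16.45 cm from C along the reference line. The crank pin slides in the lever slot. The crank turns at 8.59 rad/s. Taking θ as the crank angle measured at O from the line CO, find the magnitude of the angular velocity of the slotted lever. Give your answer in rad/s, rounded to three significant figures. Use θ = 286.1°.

1.55

ω = 8.59 rad/s
Crank pin A relative to C: A = (d + r cosθ, r sinθ); lever angle φ = atan2(r sinθ, d + r cosθ).
Differentiating tanφ: φ̇ = rω(d cosθ + r)/(d² + r² + 2dr cosθ).
d² + r² + 2dr cosθ = |CA|² = 0.0364535 m²;  d cosθ + r = +0.10712 m.
|ω_lever| = |0.0615·8.59·+0.10712| / 0.0364535 = 1.5524 rad/s.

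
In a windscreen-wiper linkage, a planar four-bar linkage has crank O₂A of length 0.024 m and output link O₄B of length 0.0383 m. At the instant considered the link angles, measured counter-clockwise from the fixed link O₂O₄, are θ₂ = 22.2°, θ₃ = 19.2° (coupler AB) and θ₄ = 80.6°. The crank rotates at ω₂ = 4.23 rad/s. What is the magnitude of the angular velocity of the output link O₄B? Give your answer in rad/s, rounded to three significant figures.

0.158

ω₂ = 4.23 rad/s
Differentiating the loop-closure r₂e^{iθ₂}+r₃e^{iθ₃}=r₁+r₄e^{iθ₄} gives r₂ω₂e^{iθ₂}+r₃ω₃e^{iθ₃}=r₄ω₄e^{iθ₄}.
Eliminating the other unknown: ω₄ = r₂ω₂ sin(θ₂−θ₃) / [r₄ sin(θ₄−θ₃)].
Numerator sine = +0.05234; denominator sine = +0.87798.
Result = 0.024·4.23·(+0.05234) / (0.0383·(+0.87798)) = +0.158 rad/s; magnitude 0.158 rad/s.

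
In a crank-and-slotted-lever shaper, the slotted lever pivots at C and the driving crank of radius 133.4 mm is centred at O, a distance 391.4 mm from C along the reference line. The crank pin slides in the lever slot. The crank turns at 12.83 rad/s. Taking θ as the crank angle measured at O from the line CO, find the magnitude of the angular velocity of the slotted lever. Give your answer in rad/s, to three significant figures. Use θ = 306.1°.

ω = 12.83 rad/s
Crank pin A relative to C: A = (d + r cosθ, r sinθ); lever angle φ = atan2(r sinθ, d + r cosθ).
Differentiating tanφ: φ̇ = rω(d cosθ + r)/(d² + r² + 2dr cosθ).
d² + r² + 2dr cosθ = |CA|² = 0.232517 m²;  d cosθ + r = +0.36401 m.
|ω_lever| = |0.1334·12.83·+0.36401| / 0.232517 = 2.6794 rad/s.

2.68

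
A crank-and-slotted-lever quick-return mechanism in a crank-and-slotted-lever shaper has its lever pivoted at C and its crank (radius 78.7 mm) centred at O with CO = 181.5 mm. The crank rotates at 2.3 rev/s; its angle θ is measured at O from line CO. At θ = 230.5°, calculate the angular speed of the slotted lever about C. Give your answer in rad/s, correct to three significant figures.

ω = 14.45 rad/s (from 2.3 rev/s).
Crank pin A relative to C: A = (d + r cosθ, r sinθ); lever angle φ = atan2(r sinθ, d + r cosθ).
Differentiating tanφ: φ̇ = rω(d cosθ + r)/(d² + r² + 2dr cosθ).
d² + r² + 2dr cosθ = |CA|² = 0.0209644 m²;  d cosθ + r = -0.036748 m.
|ω_lever| = |0.0787·14.45·-0.036748| / 0.0209644 = 1.9936 rad/s.

1.99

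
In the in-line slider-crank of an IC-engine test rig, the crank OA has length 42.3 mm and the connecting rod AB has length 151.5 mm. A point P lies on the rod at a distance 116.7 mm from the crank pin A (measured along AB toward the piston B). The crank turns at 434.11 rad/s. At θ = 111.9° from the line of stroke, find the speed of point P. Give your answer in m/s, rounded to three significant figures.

15.7

ω = 434.1 rad/s.  Crank-pin speed |V_A| = rω = 18.363 m/s, perpendicular to OA.
Rod angle: sinφ = −(r/L) sinθ ⇒ φ = -15.014°; ω_rod = −rω cosθ/√(L²−r²sin²θ) = +46.807 rad/s.
V_P = V_A + ω_rod × AP, with AP = 0.1167 m along the rod.
Components: V_Px = −rω sinθ − a·ω_rod·sinφ = -15.623 m/s;  V_Py = rω cosθ + a·ω_rod·cosφ = -1.5733 m/s.
|V_P| = √(V_Px² + V_Py²) = 15.702 m/s.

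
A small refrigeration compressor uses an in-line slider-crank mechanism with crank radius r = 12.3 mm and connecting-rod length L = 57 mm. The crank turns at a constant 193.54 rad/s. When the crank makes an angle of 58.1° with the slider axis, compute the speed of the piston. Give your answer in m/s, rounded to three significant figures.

2.26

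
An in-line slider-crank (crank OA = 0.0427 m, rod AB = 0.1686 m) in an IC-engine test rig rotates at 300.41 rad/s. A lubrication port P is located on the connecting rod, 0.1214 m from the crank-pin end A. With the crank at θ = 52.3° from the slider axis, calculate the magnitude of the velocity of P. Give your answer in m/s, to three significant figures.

11.5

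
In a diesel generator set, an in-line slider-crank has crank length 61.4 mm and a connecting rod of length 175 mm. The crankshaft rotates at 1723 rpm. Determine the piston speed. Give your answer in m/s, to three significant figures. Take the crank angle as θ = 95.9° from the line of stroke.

10.6

ω = 2π·1723/60 = 180.4 rad/s
For an in-line slider-crank, x = r cosθ + √(L² − r² sin²θ), so v = −rω sinθ·[1 + r cosθ/√(L² − r² sin²θ)].
With r = 0.0614 m, L = 0.175 m, θ = 95.9°: √(L² − r² sin²θ) = 0.164 m.
v = −0.0614·180.4·0.99470·[1 + 0.0614·-0.10279/0.164] = -10.596 m/s.
|v| = 10.596 m/s.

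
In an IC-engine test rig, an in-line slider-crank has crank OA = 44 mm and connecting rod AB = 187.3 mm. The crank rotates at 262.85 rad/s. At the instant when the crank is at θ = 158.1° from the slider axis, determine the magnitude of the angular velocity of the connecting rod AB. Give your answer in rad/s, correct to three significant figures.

57.5

ω = 262.9 rad/s
The rod makes angle φ with the slider axis where L sinφ = r sinθ; differentiating, L cosφ·φ̇ = r ω cosθ.
L cosφ = √(L² − r² sin²θ) = 0.18658 m.
|ω_rod| = r ω |cosθ| / √(L² − r² sin²θ) = 0.044·262.9·0.92784/0.18658 = 57.513 rad/s.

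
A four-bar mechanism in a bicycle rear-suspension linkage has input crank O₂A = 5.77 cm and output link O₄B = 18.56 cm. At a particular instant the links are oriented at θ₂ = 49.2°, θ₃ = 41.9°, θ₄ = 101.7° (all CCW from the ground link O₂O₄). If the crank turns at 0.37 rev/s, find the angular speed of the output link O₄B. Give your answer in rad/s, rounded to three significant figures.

0.106

ω₂ = 2.325 rad/s (from 0.37 rev/s).
Differentiating the loop-closure r₂e^{iθ₂}+r₃e^{iθ₃}=r₁+r₄e^{iθ₄} gives r₂ω₂e^{iθ₂}+r₃ω₃e^{iθ₃}=r₄ω₄e^{iθ₄}.
Eliminating the other unknown: ω₄ = r₂ω₂ sin(θ₂−θ₃) / [r₄ sin(θ₄−θ₃)].
Numerator sine = +0.12706; denominator sine = +0.86427.
Result = 0.0577·2.325·(+0.12706) / (0.1856·(+0.86427)) = +0.10626 rad/s; magnitude 0.10626 rad/s.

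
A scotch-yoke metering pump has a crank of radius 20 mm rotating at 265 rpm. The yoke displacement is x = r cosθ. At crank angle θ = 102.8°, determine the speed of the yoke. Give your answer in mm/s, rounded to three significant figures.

541

ω = 27.75 rad/s (from 265 rpm).
x = r cosθ ⇒ ẋ = −rω sinθ.
|v| = rω|sinθ| = 0.02·27.75·|sin 102.8°| = 0.54122 m/s = 541.22 mm/s.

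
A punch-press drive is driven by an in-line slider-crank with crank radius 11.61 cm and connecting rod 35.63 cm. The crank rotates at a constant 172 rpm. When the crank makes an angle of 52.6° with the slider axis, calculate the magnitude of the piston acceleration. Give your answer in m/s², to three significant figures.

ω = 2π·172/60 = 18.01 rad/s
x(θ) = r cosθ + √(L² − r² sin²θ); with ω constant, a = ω²·d²x/dθ².
d²x/dθ² = −r cosθ − r²(cos2θ)/√u − r⁴ sin²2θ/(4u^{3/2}),  u = L² − r² sin²θ = 0.118443 m².
Substituting r = 0.1161 m, L = 0.3563 m, θ = 52.6°: d²x/dθ² = -0.061285 m.
a = ω²·d²x/dθ² = (18.01)²·(-0.061285) = -19.882 m/s²;  |a| = 19.882 m/s².

19.9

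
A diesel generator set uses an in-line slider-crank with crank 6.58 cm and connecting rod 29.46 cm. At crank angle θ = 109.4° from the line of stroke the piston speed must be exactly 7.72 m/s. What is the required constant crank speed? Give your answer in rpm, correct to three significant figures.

For an in-line slider-crank, |v_piston| = rω|sinθ|·[1 + r cosθ/√(L² − r² sin²θ)].
With r = 0.0658 m, L = 0.2946 m, θ = 109.4°: the bracketed kinematic factor |dx/dθ| = 0.057354 m.
ω = v/|dx/dθ| = 7.72/0.057354 = 134.6 rad/s.
N = 60ω/(2π) = 1285.4 rpm.

1290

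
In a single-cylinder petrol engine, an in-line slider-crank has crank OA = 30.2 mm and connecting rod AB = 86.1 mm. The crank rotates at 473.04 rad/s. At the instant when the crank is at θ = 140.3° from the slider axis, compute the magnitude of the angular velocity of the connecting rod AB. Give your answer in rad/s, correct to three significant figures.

ω = 473 rad/s
The rod makes angle φ with the slider axis where L sinφ = r sinθ; differentiating, L cosφ·φ̇ = r ω cosθ.
L cosφ = √(L² − r² sin²θ) = 0.083911 m.
|ω_rod| = r ω |cosθ| / √(L² − r² sin²θ) = 0.0302·473·0.76940/0.083911 = 130.99 rad/s.

131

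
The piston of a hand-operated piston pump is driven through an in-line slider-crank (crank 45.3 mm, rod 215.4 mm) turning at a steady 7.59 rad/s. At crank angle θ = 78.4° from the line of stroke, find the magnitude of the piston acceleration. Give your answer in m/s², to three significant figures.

0.0102

ω = 7.59 rad/s
x(θ) = r cosθ + √(L² − r² sin²θ); with ω constant, a = ω²·d²x/dθ².
d²x/dθ² = −r cosθ − r²(cos2θ)/√u − r⁴ sin²2θ/(4u^{3/2}),  u = L² − r² sin²θ = 0.044428 m².
Substituting r = 0.0453 m, L = 0.2154 m, θ = 78.4°: d²x/dθ² = -0.00017784 m.
a = ω²·d²x/dθ² = (7.59)²·(-0.00017784) = -0.010245 m/s²;  |a| = 0.010245 m/s².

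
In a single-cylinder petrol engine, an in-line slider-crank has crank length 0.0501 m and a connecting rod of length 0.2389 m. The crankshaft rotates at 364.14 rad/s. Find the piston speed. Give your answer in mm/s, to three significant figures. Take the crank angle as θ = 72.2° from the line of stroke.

18500

ω = 364.1 rad/s
For an in-line slider-crank, x = r cosθ + √(L² − r² sin²θ), so v = −rω sinθ·[1 + r cosθ/√(L² − r² sin²θ)].
With r = 0.0501 m, L = 0.2389 m, θ = 72.2°: √(L² − r² sin²θ) = 0.23409 m.
v = −0.0501·364.1·0.95213·[1 + 0.0501·0.30570/0.23409] = -18.507 m/s.
|v| = 18.507 m/s = 18507 mm/s.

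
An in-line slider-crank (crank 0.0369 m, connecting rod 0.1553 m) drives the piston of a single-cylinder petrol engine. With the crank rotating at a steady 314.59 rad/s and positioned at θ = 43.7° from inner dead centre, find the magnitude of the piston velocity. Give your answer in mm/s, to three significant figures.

9420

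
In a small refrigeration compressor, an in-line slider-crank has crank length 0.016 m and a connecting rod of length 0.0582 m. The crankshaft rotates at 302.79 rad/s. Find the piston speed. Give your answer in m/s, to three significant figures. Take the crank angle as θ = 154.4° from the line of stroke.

ω = 302.8 rad/s
For an in-line slider-crank, x = r cosθ + √(L² − r² sin²θ), so v = −rω sinθ·[1 + r cosθ/√(L² − r² sin²θ)].
With r = 0.016 m, L = 0.0582 m, θ = 154.4°: √(L² − r² sin²θ) = 0.057788 m.
v = −0.016·302.8·0.43209·[1 + 0.016·-0.90183/0.057788] = -1.5706 m/s.
|v| = 1.5706 m/s.

1.57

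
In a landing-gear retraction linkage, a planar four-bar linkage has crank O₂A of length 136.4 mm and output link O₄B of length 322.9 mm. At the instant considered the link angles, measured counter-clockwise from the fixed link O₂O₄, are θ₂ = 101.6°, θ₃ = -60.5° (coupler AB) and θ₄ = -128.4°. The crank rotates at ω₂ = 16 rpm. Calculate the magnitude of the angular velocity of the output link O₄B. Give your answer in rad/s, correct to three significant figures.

0.235

ω₂ = 1.676 rad/s (from 16 rpm).
Differentiating the loop-closure r₂e^{iθ₂}+r₃e^{iθ₃}=r₁+r₄e^{iθ₄} gives r₂ω₂e^{iθ₂}+r₃ω₃e^{iθ₃}=r₄ω₄e^{iθ₄}.
Eliminating the other unknown: ω₄ = r₂ω₂ sin(θ₂−θ₃) / [r₄ sin(θ₄−θ₃)].
Numerator sine = +0.30736; denominator sine = -0.92653.
Result = 0.1364·1.676·(+0.30736) / (0.3229·(-0.92653)) = -0.23479 rad/s; magnitude 0.23479 rad/s.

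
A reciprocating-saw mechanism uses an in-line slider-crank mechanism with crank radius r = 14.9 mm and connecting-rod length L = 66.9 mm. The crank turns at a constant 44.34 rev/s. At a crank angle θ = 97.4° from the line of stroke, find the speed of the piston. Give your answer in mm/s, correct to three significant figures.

ω = 2π·44.3 = 278.6 rad/s
For an in-line slider-crank, x = r cosθ + √(L² − r² sin²θ), so v = −rω sinθ·[1 + r cosθ/√(L² − r² sin²θ)].
With r = 0.0149 m, L = 0.0669 m, θ = 97.4°: √(L² − r² sin²θ) = 0.065248 m.
v = −0.0149·278.6·0.99167·[1 + 0.0149·-0.12880/0.065248] = -3.9954 m/s.
|v| = 3.9954 m/s = 3995.4 mm/s.

4000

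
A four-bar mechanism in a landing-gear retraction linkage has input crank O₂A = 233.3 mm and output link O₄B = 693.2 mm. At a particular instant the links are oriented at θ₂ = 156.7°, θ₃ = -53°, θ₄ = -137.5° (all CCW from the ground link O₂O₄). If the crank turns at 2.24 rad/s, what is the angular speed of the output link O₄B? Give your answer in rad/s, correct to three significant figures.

ω₂ = 2.24 rad/s
Differentiating the loop-closure r₂e^{iθ₂}+r₃e^{iθ₃}=r₁+r₄e^{iθ₄} gives r₂ω₂e^{iθ₂}+r₃ω₃e^{iθ₃}=r₄ω₄e^{iθ₄}.
Eliminating the other unknown: ω₄ = r₂ω₂ sin(θ₂−θ₃) / [r₄ sin(θ₄−θ₃)].
Numerator sine = -0.49546; denominator sine = -0.99540.
Result = 0.2333·2.24·(-0.49546) / (0.6932·(-0.99540)) = +0.37525 rad/s; magnitude 0.37525 rad/s.

0.375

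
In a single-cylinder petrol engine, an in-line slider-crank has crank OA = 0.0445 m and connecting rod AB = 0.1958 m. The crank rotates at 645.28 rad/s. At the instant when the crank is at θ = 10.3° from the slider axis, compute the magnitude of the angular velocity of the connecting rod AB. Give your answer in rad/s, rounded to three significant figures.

ω = 645.3 rad/s
The rod makes angle φ with the slider axis where L sinφ = r sinθ; differentiating, L cosφ·φ̇ = r ω cosθ.
L cosφ = √(L² − r² sin²θ) = 0.19564 m.
|ω_rod| = r ω |cosθ| / √(L² − r² sin²θ) = 0.0445·645.3·0.98389/0.19564 = 144.41 rad/s.

144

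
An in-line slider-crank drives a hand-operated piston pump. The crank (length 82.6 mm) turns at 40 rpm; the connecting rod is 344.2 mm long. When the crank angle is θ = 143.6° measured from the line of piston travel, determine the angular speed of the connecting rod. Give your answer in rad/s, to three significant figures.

0.817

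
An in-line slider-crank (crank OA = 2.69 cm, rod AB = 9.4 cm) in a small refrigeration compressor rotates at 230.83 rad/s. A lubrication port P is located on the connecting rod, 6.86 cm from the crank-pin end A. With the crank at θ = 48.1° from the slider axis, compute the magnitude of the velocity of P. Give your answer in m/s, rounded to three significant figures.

5.40

ω = 230.8 rad/s.  Crank-pin speed |V_A| = rω = 6.2093 m/s, perpendicular to OA.
Rod angle: sinφ = −(r/L) sinθ ⇒ φ = -12.298°; ω_rod = −rω cosθ/√(L²−r²sin²θ) = -45.151 rad/s.
V_P = V_A + ω_rod × AP, with AP = 0.0686 m along the rod.
Components: V_Px = −rω sinθ − a·ω_rod·sinφ = -5.2814 m/s;  V_Py = rω cosθ + a·ω_rod·cosφ = +1.1205 m/s.
|V_P| = √(V_Px² + V_Py²) = 5.399 m/s.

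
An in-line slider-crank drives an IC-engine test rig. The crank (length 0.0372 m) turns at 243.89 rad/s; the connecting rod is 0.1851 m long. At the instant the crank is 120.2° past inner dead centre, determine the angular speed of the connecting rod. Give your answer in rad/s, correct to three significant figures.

25.0

ω = 243.9 rad/s
The rod makes angle φ with the slider axis where L sinφ = r sinθ; differentiating, L cosφ·φ̇ = r ω cosθ.
L cosφ = √(L² − r² sin²θ) = 0.18229 m.
|ω_rod| = r ω |cosθ| / √(L² − r² sin²θ) = 0.0372·243.9·0.50302/0.18229 = 25.036 rad/s.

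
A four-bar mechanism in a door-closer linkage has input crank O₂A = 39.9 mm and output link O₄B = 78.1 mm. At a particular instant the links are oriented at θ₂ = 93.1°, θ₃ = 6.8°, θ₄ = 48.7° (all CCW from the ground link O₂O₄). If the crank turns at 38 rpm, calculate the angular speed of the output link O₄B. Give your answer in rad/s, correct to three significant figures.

ω₂ = 3.979 rad/s (from 38 rpm).
Differentiating the loop-closure r₂e^{iθ₂}+r₃e^{iθ₃}=r₁+r₄e^{iθ₄} gives r₂ω₂e^{iθ₂}+r₃ω₃e^{iθ₃}=r₄ω₄e^{iθ₄}.
Eliminating the other unknown: ω₄ = r₂ω₂ sin(θ₂−θ₃) / [r₄ sin(θ₄−θ₃)].
Numerator sine = +0.99792; denominator sine = +0.66783.
Result = 0.0399·3.979·(+0.99792) / (0.0781·(+0.66783)) = +3.0378 rad/s; magnitude 3.0378 rad/s.

3.04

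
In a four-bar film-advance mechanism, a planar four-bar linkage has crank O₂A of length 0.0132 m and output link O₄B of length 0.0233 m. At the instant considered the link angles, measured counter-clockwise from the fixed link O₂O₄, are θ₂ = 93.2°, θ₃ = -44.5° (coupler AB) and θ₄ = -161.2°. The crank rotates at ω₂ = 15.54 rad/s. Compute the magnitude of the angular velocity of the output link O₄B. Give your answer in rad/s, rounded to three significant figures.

ω₂ = 15.54 rad/s
Differentiating the loop-closure r₂e^{iθ₂}+r₃e^{iθ₃}=r₁+r₄e^{iθ₄} gives r₂ω₂e^{iθ₂}+r₃ω₃e^{iθ₃}=r₄ω₄e^{iθ₄}.
Eliminating the other unknown: ω₄ = r₂ω₂ sin(θ₂−θ₃) / [r₄ sin(θ₄−θ₃)].
Numerator sine = +0.67301; denominator sine = -0.89337.
Result = 0.0132·15.54·(+0.67301) / (0.0233·(-0.89337)) = -6.6322 rad/s; magnitude 6.6322 rad/s.

6.63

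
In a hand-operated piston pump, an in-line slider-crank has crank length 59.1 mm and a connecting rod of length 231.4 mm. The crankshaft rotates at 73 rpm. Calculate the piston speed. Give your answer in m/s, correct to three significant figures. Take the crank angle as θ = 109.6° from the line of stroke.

0.388

ω = 2π·73/60 = 7.645 rad/s
For an in-line slider-crank, x = r cosθ + √(L² − r² sin²θ), so v = −rω sinθ·[1 + r cosθ/√(L² − r² sin²θ)].
With r = 0.0591 m, L = 0.2314 m, θ = 109.6°: √(L² − r² sin²θ) = 0.2246 m.
v = −0.0591·7.645·0.94206·[1 + 0.0591·-0.33545/0.2246] = -0.38805 m/s.
|v| = 0.38805 m/s.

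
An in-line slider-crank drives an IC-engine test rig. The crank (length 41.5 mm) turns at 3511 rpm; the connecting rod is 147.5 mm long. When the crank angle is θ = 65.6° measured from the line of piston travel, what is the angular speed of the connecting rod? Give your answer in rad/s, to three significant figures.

44.2

ω = 367.7 rad/s (converted from 3511 rpm).
The rod makes angle φ with the slider axis where L sinφ = r sinθ; differentiating, L cosφ·φ̇ = r ω cosθ.
L cosφ = √(L² − r² sin²θ) = 0.14258 m.
|ω_rod| = r ω |cosθ| / √(L² − r² sin²θ) = 0.0415·367.7·0.41310/0.14258 = 44.21 rad/s.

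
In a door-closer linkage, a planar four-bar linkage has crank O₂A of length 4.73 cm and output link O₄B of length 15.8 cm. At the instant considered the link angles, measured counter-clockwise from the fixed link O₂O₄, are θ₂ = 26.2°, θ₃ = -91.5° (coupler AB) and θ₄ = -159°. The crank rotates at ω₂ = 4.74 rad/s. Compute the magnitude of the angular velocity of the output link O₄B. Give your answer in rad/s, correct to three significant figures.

1.36

ω₂ = 4.74 rad/s
Differentiating the loop-closure r₂e^{iθ₂}+r₃e^{iθ₃}=r₁+r₄e^{iθ₄} gives r₂ω₂e^{iθ₂}+r₃ω₃e^{iθ₃}=r₄ω₄e^{iθ₄}.
Eliminating the other unknown: ω₄ = r₂ω₂ sin(θ₂−θ₃) / [r₄ sin(θ₄−θ₃)].
Numerator sine = +0.88539; denominator sine = -0.92388.
Result = 0.0473·4.74·(+0.88539) / (0.158·(-0.92388)) = -1.3599 rad/s; magnitude 1.3599 rad/s.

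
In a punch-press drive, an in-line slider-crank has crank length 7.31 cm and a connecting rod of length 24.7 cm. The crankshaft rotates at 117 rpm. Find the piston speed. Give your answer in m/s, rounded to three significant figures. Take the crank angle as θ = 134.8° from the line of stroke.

0.500

ω = 2π·117/60 = 12.25 rad/s
For an in-line slider-crank, x = r cosθ + √(L² − r² sin²θ), so v = −rω sinθ·[1 + r cosθ/√(L² − r² sin²θ)].
With r = 0.0731 m, L = 0.247 m, θ = 134.8°: √(L² − r² sin²θ) = 0.24149 m.
v = −0.0731·12.25·0.70957·[1 + 0.0731·-0.70463/0.24149] = -0.49997 m/s.
|v| = 0.49997 m/s.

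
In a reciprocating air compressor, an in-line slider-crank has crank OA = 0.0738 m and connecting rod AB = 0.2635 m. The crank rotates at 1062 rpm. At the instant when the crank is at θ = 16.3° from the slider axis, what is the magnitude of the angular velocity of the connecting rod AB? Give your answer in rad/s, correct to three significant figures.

30.0

ω = 111.2 rad/s (converted from 1062 rpm).
The rod makes angle φ with the slider axis where L sinφ = r sinθ; differentiating, L cosφ·φ̇ = r ω cosθ.
L cosφ = √(L² − r² sin²θ) = 0.26268 m.
|ω_rod| = r ω |cosθ| / √(L² − r² sin²θ) = 0.0738·111.2·0.95981/0.26268 = 29.989 rad/s.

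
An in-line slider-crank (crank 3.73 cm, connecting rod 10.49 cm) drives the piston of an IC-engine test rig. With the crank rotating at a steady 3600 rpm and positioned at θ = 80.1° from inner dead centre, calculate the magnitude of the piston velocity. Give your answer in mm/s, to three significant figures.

14800

ω = 2π·3600/60 = 377 rad/s
For an in-line slider-crank, x = r cosθ + √(L² − r² sin²θ), so v = −rω sinθ·[1 + r cosθ/√(L² − r² sin²θ)].
With r = 0.0373 m, L = 0.1049 m, θ = 80.1°: √(L² − r² sin²θ) = 0.098254 m.
v = −0.0373·377·0.98511·[1 + 0.0373·0.17193/0.098254] = -14.757 m/s.
|v| = 14.757 m/s = 14757 mm/s.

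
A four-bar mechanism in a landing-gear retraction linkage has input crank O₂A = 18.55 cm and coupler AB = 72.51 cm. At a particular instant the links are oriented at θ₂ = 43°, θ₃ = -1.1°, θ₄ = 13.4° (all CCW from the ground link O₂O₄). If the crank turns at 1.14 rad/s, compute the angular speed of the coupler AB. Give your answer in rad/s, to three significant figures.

ω₂ = 1.14 rad/s
Differentiating the loop-closure r₂e^{iθ₂}+r₃e^{iθ₃}=r₁+r₄e^{iθ₄} gives r₂ω₂e^{iθ₂}+r₃ω₃e^{iθ₃}=r₄ω₄e^{iθ₄}.
Eliminating the other unknown: ω₃ = r₂ω₂ sin(θ₄−θ₂) / [r₃ sin(θ₃−θ₄)].
Numerator sine = -0.49394; denominator sine = -0.25038.
Result = 0.1855·1.14·(-0.49394) / (0.7251·(-0.25038)) = +0.57534 rad/s; magnitude 0.57534 rad/s.

0.575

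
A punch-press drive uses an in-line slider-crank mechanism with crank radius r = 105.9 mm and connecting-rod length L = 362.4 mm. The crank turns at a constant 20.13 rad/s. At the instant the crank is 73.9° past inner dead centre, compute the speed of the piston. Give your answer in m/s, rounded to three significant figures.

2.22

ω = 20.13 rad/s
For an in-line slider-crank, x = r cosθ + √(L² − r² sin²θ), so v = −rω sinθ·[1 + r cosθ/√(L² − r² sin²θ)].
With r = 0.1059 m, L = 0.3624 m, θ = 73.9°: √(L² − r² sin²θ) = 0.34782 m.
v = −0.1059·20.13·0.96078·[1 + 0.1059·0.27731/0.34782] = -2.2211 m/s.
|v| = 2.2211 m/s.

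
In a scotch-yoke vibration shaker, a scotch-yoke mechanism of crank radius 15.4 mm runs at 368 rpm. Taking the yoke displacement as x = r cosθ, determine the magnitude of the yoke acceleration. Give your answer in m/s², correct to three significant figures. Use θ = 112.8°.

ω = 38.54 rad/s (from 368 rpm).
x = r cosθ ⇒ ẍ = −rω² cosθ (ω constant).
|a| = rω²|cosθ| = 0.0154·(38.54)²·|cos 112.8°| = 8.8626 m/s².

8.86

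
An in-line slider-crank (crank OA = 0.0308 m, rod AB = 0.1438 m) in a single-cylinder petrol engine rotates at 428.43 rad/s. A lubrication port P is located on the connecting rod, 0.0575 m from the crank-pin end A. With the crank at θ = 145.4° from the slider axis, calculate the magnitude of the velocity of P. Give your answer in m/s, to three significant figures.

ω = 428.4 rad/s.  Crank-pin speed |V_A| = rω = 13.196 m/s, perpendicular to OA.
Rod angle: sinφ = −(r/L) sinθ ⇒ φ = -6.986°; ω_rod = −rω cosθ/√(L²−r²sin²θ) = +76.099 rad/s.
V_P = V_A + ω_rod × AP, with AP = 0.0575 m along the rod.
Components: V_Px = −rω sinθ − a·ω_rod·sinφ = -6.9609 m/s;  V_Py = rω cosθ + a·ω_rod·cosφ = -6.5186 m/s.
|V_P| = √(V_Px² + V_Py²) = 9.5366 m/s.

9.54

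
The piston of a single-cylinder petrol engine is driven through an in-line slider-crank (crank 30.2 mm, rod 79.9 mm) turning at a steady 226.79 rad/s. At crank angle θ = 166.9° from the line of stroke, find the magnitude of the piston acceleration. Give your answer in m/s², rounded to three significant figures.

980

ω = 226.8 rad/s
x(θ) = r cosθ + √(L² − r² sin²θ); with ω constant, a = ω²·d²x/dθ².
d²x/dθ² = −r cosθ − r²(cos2θ)/√u − r⁴ sin²2θ/(4u^{3/2}),  u = L² − r² sin²θ = 0.00633716 m².
Substituting r = 0.0302 m, L = 0.0799 m, θ = 166.9°: d²x/dθ² = +0.019054 m.
a = ω²·d²x/dθ² = (226.8)²·(+0.019054) = +980.01 m/s²;  |a| = 980.01 m/s².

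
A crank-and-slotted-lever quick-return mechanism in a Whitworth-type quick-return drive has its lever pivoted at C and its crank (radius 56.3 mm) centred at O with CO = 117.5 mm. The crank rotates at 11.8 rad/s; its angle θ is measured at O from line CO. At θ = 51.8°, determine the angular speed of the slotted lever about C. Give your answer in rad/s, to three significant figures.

3.41

ω = 11.8 rad/s
Crank pin A relative to C: A = (d + r cosθ, r sinθ); lever angle φ = atan2(r sinθ, d + r cosθ).
Differentiating tanφ: φ̇ = rω(d cosθ + r)/(d² + r² + 2dr cosθ).
d² + r² + 2dr cosθ = |CA|² = 0.0251578 m²;  d cosθ + r = +0.12896 m.
|ω_lever| = |0.0563·11.8·+0.12896| / 0.0251578 = 3.4055 rad/s.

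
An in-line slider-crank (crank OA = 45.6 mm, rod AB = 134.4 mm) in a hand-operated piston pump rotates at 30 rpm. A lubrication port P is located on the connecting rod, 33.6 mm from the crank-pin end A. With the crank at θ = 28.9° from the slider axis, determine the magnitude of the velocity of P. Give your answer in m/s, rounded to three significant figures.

0.120

ω = 3.142 rad/s.  Crank-pin speed |V_A| = rω = 0.14326 m/s, perpendicular to OA.
Rod angle: sinφ = −(r/L) sinθ ⇒ φ = -9.437°; ω_rod = −rω cosθ/√(L²−r²sin²θ) = -0.94596 rad/s.
V_P = V_A + ω_rod × AP, with AP = 0.0336 m along the rod.
Components: V_Px = −rω sinθ − a·ω_rod·sinφ = -0.074445 m/s;  V_Py = rω cosθ + a·ω_rod·cosφ = +0.094062 m/s.
|V_P| = √(V_Px² + V_Py²) = 0.11996 m/s.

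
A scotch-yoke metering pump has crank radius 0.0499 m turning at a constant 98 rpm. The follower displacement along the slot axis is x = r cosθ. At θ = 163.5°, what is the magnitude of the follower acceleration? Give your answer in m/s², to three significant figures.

ω = 10.26 rad/s (from 98 rpm).
x = r cosθ ⇒ ẍ = −rω² cosθ (ω constant).
|a| = rω²|cosθ| = 0.0499·(10.26)²·|cos 163.5°| = 5.039 m/s².

5.04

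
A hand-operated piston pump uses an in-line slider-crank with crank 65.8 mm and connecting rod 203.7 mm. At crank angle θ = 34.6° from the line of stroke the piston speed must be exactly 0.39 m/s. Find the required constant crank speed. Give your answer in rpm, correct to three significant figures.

For an in-line slider-crank, |v_piston| = rω|sinθ|·[1 + r cosθ/√(L² − r² sin²θ)].
With r = 0.0658 m, L = 0.2037 m, θ = 34.6°: the bracketed kinematic factor |dx/dθ| = 0.04747 m.
ω = v/|dx/dθ| = 0.39/0.04747 = 8.2156 rad/s.
N = 60ω/(2π) = 78.454 rpm.

78.5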